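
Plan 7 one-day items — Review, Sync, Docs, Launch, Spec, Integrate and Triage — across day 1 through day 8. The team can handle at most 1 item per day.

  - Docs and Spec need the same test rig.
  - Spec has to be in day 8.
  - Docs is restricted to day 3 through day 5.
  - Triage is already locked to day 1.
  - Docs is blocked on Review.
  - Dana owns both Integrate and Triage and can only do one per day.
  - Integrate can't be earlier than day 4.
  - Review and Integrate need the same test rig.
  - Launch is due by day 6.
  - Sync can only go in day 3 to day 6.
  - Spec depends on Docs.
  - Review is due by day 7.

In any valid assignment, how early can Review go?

day 2

Review's own window allows nothing later than day 7; downstream work caps Review at day 4.
Review at day 2 is achievable: Triage -> day 1, Docs -> day 3, Spec -> day 8, Integrate -> day 5, Launch -> day 6, Review -> day 2, Sync -> day 4.
Nothing earlier works — the conflict and capacity constraints rule out every day before day 2.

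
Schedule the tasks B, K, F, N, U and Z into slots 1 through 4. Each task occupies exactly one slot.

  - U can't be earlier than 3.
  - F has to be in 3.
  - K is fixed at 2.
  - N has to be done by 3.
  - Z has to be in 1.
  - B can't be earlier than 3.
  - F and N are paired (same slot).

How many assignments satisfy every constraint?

Enumerating: B=3; U=3; K=2; Z=1; N=3; F=3 | Z in 1, B in 3, U in 4, F in 3, N in 3, K in 2 | F -> 3; B -> 4; Z -> 1; N -> 3; U -> 3; K -> 2 | K in 2; N in 3; U in 4; F in 3; Z in 1; B in 4.

4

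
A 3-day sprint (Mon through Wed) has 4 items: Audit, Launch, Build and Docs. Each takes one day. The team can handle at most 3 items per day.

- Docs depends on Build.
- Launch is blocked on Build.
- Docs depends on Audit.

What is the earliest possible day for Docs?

Precedence pushes Docs to at least Tue.
Docs at Tue is achievable: Docs=Tue; Build=Mon; Audit=Mon; Launch=Tue.

Tue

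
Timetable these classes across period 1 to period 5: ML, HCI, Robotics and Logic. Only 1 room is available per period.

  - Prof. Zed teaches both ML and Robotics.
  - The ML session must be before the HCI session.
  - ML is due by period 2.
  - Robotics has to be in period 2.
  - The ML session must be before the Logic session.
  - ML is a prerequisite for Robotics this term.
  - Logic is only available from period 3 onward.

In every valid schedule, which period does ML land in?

period 1

ML's window is period 1–period 2.
Robotics is fixed at period 2, and ML can't share a period with Robotics.
So ML must be period 1.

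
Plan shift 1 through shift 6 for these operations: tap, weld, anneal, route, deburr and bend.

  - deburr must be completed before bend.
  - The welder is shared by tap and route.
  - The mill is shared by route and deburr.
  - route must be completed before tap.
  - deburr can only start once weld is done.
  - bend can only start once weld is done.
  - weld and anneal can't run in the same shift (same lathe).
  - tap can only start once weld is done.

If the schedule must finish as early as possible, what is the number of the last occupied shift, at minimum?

The precedence chain requires at least 3 distinct shifts.
3 works (last occupied shift: shift 3): for example deburr -> shift 2, weld -> shift 1, bend -> shift 3, route -> shift 1, tap -> shift 2, anneal -> shift 2.

3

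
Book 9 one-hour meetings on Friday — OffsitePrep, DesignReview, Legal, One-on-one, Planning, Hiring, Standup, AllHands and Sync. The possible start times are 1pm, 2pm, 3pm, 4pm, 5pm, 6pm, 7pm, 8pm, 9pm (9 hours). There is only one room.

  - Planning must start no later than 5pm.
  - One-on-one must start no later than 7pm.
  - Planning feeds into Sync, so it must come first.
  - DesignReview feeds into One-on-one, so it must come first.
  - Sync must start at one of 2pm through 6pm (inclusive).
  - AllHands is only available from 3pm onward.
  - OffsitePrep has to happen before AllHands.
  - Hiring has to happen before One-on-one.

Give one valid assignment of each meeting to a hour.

Planning in 1pm, One-on-one in 5pm, Hiring in 4pm, Legal in 8pm, Sync in 2pm, Standup in 9pm, AllHands in 7pm, OffsitePrep in 6pm, DesignReview in 3pm

Checking: DesignReview(3pm) before One-on-one(5pm); Hiring(4pm) before One-on-one(5pm); Planning(1pm) before Sync(2pm); OffsitePrep(6pm) before AllHands(7pm); AllHands=7pm in [3pm,9pm]; Sync=2pm in [2pm,6pm]; One-on-one=5pm in [1pm,7pm]; Planning=1pm in [1pm,5pm]; max 1 per hour (cap 1).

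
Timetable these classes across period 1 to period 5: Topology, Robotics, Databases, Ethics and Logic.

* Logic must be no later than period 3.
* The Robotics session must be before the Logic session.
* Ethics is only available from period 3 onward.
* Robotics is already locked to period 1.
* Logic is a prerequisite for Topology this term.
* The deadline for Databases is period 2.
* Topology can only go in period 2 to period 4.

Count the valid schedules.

18

Splitting on Topology: it can be period 3 (6), period 4 (12). Listing each branch's schedules as (Robotics, Databases, Ethics, Logic) by period number:
Topology=period 3: (1,1,3,2) (1,1,4,2) (1,1,5,2) (1,2,3,2) (1,2,4,2) (1,2,5,2) — 6.
Topology=period 4: (1,1,3,2) (1,1,3,3) (1,1,4,2) (1,1,4,3) (1,1,5,2) (1,1,5,3) (1,2,3,2) (1,2,3,3) (1,2,4,2) (1,2,4,3) (1,2,5,2) (1,2,5,3) — 12.
Summing: 6 + 12 = 18.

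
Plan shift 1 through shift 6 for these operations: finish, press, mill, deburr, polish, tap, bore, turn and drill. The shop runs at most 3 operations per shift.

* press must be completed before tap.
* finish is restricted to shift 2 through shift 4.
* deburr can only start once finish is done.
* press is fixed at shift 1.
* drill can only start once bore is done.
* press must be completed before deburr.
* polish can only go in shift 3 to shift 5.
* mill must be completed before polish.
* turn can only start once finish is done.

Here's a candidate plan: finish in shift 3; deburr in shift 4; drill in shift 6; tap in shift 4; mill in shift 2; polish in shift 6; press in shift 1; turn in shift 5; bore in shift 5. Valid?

drill can only start once bore is done — holds.
mill must be completed before polish — holds.
press must be completed before deburr — holds.
turn can only start once finish is done — holds.
press must be completed before tap — holds.
polish can only go in shift 3 to shift 5 — violated.
deburr can only start once finish is done — holds.
The shop runs at most 3 operations per shift — holds.
press is fixed at shift 1 — holds.
finish is restricted to shift 2 through shift 4 — holds.

No — it violates: polish can only go in shift 3 to shift 5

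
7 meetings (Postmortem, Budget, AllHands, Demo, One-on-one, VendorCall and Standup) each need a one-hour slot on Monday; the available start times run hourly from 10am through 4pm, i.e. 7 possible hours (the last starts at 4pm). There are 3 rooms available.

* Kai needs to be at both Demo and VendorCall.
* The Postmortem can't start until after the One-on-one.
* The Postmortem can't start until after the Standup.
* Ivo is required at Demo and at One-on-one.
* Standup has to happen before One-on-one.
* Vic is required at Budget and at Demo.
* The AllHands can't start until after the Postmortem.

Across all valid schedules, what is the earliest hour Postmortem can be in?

12pm

Precedence pushes Postmortem to at least 12pm; downstream work caps Postmortem at 3pm.
Postmortem at 12pm is achievable: Postmortem in 12pm, Demo in 12pm, AllHands in 1pm, VendorCall in 10am, Budget in 10am, One-on-one in 11am, Standup in 10am.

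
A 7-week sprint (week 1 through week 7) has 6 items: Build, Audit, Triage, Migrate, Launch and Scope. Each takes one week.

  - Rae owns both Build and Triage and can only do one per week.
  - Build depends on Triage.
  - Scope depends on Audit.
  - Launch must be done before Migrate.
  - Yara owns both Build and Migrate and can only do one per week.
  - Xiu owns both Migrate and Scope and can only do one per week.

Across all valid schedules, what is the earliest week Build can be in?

week 2

Precedence pushes Build to at least week 2.
Build at week 2 is achievable: Build in week 2; Migrate in week 3; Triage in week 1; Audit in week 1; Launch in week 1; Scope in week 2.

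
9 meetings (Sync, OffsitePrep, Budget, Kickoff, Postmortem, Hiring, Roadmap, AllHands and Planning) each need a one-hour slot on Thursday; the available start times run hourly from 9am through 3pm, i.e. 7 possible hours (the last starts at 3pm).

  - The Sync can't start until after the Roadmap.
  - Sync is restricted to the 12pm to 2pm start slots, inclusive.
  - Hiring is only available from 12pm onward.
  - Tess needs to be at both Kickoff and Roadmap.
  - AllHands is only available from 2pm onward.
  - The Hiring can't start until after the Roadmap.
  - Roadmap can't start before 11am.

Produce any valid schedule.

Postmortem -> 9am; Budget -> 9am; Sync -> 12pm; Planning -> 9am; OffsitePrep -> 9am; Kickoff -> 9am; Roadmap -> 11am; AllHands -> 2pm; Hiring -> 12pm

Checking: Roadmap(11am) before Hiring(12pm); Roadmap(11am) before Sync(12pm); Kickoff(9am) != Roadmap(11am); Hiring=12pm in [12pm,3pm]; AllHands=2pm in [2pm,3pm]; Roadmap=11am in [11am,3pm]; Sync=12pm in [12pm,2pm].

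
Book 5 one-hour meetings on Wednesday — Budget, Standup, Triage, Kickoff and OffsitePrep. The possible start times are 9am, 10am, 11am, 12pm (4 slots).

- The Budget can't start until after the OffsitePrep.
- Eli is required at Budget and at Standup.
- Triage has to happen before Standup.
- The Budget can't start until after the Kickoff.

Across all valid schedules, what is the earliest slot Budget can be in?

10am

Precedence pushes Budget to at least 10am.
Budget at 10am is achievable: Standup=11am, Kickoff=9am, Triage=9am, OffsitePrep=9am, Budget=10am.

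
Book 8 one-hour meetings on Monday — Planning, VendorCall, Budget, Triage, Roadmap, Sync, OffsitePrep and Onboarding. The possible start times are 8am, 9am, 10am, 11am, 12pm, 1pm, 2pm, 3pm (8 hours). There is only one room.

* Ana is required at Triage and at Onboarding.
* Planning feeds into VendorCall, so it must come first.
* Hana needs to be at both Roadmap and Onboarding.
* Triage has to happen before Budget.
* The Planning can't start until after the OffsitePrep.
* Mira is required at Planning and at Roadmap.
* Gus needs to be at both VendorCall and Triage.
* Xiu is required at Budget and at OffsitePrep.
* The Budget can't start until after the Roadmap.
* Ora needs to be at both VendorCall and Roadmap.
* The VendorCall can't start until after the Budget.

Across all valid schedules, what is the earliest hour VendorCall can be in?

1pm

Precedence pushes VendorCall to at least 10am.
VendorCall at 1pm is achievable: Roadmap -> 9am; Planning -> 12pm; Sync -> 2pm; Budget -> 10am; OffsitePrep -> 11am; Onboarding -> 3pm; Triage -> 8am; VendorCall -> 1pm.
Nothing earlier works — the conflict and capacity constraints rule out every hour before 1pm.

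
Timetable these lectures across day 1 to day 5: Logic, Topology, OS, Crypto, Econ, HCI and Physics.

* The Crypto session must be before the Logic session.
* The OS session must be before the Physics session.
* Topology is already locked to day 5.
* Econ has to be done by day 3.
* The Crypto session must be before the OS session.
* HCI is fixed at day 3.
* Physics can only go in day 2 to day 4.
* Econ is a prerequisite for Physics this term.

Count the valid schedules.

41

Splitting on Logic: it can be day 2 (8), day 3 (11), day 4 (11), day 5 (11). Listing each branch's schedules as (Topology, OS, Crypto, Econ, HCI, Physics) by day number:
Logic=day 2: (5,2,1,1,3,3) (5,2,1,1,3,4) (5,2,1,2,3,3) (5,2,1,2,3,4) (5,2,1,3,3,4) (5,3,1,1,3,4) (5,3,1,2,3,4) (5,3,1,3,3,4) — 8.
Logic=day 3: (5,2,1,1,3,3) (5,2,1,1,3,4) (5,2,1,2,3,3) (5,2,1,2,3,4) (5,2,1,3,3,4) (5,3,1,1,3,4) (5,3,1,2,3,4) (5,3,1,3,3,4) (5,3,2,1,3,4) (5,3,2,2,3,4) (5,3,2,3,3,4) — 11.
Logic=day 4: (5,2,1,1,3,3) (5,2,1,1,3,4) (5,2,1,2,3,3) (5,2,1,2,3,4) (5,2,1,3,3,4) (5,3,1,1,3,4) (5,3,1,2,3,4) (5,3,1,3,3,4) (5,3,2,1,3,4) (5,3,2,2,3,4) (5,3,2,3,3,4) — 11.
Logic=day 5: (5,2,1,1,3,3) (5,2,1,1,3,4) (5,2,1,2,3,3) (5,2,1,2,3,4) (5,2,1,3,3,4) (5,3,1,1,3,4) (5,3,1,2,3,4) (5,3,1,3,3,4) (5,3,2,1,3,4) (5,3,2,2,3,4) (5,3,2,3,3,4) — 11.
Summing: 8 + 11 + 11 + 11 = 41.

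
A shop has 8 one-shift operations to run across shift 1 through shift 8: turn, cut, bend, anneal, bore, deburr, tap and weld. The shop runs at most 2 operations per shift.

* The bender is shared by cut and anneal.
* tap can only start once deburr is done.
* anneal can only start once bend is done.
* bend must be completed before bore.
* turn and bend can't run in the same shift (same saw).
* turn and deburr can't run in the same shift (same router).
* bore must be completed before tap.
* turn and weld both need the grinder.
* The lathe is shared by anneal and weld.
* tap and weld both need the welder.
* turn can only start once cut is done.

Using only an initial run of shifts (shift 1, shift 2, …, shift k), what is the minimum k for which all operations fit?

The precedence chain requires at least 3 distinct shifts.
With at most 2 per shift and 8 operations, at least 4 shifts are needed.
4 works (last occupied shift: shift 4): for example anneal in shift 4, deburr in shift 1, turn in shift 4, bore in shift 2, weld in shift 2, tap in shift 3, cut in shift 3, bend in shift 1.

4 shifts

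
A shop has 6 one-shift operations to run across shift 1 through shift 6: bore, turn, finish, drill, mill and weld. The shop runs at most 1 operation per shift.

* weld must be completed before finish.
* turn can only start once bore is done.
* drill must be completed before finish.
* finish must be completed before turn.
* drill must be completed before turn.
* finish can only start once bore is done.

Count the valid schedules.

Splitting on bore: it can be shift 1 (10), shift 2 (10), shift 3 (10), shift 4 (6). Listing each branch's schedules as (turn, finish, drill, mill, weld) by shift number:
bore=shift 1: (5,4,2,6,3) (5,4,3,6,2) (6,4,2,5,3) (6,4,3,5,2) (6,5,2,3,4) (6,5,2,4,3) (6,5,3,2,4) (6,5,3,4,2) (6,5,4,2,3) (6,5,4,3,2) — 10.
bore=shift 2: (5,4,1,6,3) (5,4,3,6,1) (6,4,1,5,3) (6,4,3,5,1) (6,5,1,3,4) (6,5,1,4,3) (6,5,3,1,4) (6,5,3,4,1) (6,5,4,1,3) (6,5,4,3,1) — 10.
bore=shift 3: (5,4,1,6,2) (5,4,2,6,1) (6,4,1,5,2) (6,4,2,5,1) (6,5,1,2,4) (6,5,1,4,2) (6,5,2,1,4) (6,5,2,4,1) (6,5,4,1,2) (6,5,4,2,1) — 10.
bore=shift 4: (6,5,1,2,3) (6,5,1,3,2) (6,5,2,1,3) (6,5,2,3,1) (6,5,3,1,2) (6,5,3,2,1) — 6.
Summing: 10 + 10 + 10 + 6 = 36.

36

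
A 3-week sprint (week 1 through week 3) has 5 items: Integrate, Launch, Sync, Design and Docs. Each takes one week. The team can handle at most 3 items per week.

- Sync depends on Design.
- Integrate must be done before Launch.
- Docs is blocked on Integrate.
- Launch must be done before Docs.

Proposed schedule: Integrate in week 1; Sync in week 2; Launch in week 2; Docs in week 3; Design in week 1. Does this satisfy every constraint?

Docs is blocked on Integrate — holds.
Sync depends on Design — holds.
Launch must be done before Docs — holds.
Integrate must be done before Launch — holds.
The team can handle at most 3 items per week — holds.

Yes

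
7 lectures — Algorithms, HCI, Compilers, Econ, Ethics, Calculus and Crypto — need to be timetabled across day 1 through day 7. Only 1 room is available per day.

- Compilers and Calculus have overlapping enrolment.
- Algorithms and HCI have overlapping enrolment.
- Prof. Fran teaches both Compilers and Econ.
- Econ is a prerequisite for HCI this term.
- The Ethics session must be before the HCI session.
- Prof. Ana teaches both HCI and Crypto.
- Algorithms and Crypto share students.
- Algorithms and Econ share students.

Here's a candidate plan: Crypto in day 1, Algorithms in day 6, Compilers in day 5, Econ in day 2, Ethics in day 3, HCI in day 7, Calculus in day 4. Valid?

Only 1 room is available per day — holds.
Prof. Ana teaches both HCI and Crypto — holds.
Algorithms and Crypto share students — holds.
Prof. Fran teaches both Compilers and Econ — holds.
The Ethics session must be before the HCI session — holds.
Algorithms and Econ share students — holds.
Compilers and Calculus have overlapping enrolment — holds.
Algorithms and HCI have overlapping enrolment — holds.
Econ is a prerequisite for HCI this term — holds.

Valid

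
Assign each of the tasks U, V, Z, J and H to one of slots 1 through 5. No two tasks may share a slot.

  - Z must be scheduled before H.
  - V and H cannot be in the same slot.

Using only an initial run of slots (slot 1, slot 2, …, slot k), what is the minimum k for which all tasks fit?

5 slots

The precedence chain requires at least 2 distinct slots.
With at most 1 per slot and 5 tasks, at least 5 slots are needed.
5 works (last occupied slot: 5): for example V -> 4, Z -> 1, U -> 3, J -> 5, H -> 2.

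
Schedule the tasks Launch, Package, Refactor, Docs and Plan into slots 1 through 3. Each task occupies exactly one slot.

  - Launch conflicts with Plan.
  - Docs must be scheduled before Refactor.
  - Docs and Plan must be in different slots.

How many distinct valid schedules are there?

36

Splitting on Launch: it can be 1 (15), 2 (12), 3 (9). Listing each branch's schedules as (Package, Refactor, Docs, Plan):
Launch=1: (1,2,1,2) (1,2,1,3) (1,3,1,2) (1,3,1,3) (1,3,2,3) (2,2,1,2) (2,2,1,3) (2,3,1,2) (2,3,1,3) (2,3,2,3) (3,2,1,2) (3,2,1,3) (3,3,1,2) (3,3,1,3) (3,3,2,3) — 15.
Launch=2: (1,2,1,3) (1,3,1,3) (1,3,2,1) (1,3,2,3) (2,2,1,3) (2,3,1,3) (2,3,2,1) (2,3,2,3) (3,2,1,3) (3,3,1,3) (3,3,2,1) (3,3,2,3) — 12.
Launch=3: (1,2,1,2) (1,3,1,2) (1,3,2,1) (2,2,1,2) (2,3,1,2) (2,3,2,1) (3,2,1,2) (3,3,1,2) (3,3,2,1) — 9.
Summing: 15 + 12 + 9 = 36.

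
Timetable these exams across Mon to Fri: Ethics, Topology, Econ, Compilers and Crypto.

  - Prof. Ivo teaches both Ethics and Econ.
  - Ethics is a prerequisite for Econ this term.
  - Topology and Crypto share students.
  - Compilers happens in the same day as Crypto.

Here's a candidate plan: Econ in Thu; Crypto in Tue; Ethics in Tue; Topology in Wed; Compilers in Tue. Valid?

Yes

Compilers happens in the same day as Crypto — holds.
Topology and Crypto share students — holds.
Prof. Ivo teaches both Ethics and Econ — holds.
Ethics is a prerequisite for Econ this term — holds.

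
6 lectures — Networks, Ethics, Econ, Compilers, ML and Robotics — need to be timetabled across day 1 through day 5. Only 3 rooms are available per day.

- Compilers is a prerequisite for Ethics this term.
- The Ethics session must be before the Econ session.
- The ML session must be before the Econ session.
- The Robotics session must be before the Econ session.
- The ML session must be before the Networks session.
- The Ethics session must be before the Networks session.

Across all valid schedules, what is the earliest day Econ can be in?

Precedence pushes Econ to at least day 3.
Econ at day 3 is achievable: Econ=day 3; Robotics=day 1; Networks=day 3; Ethics=day 2; Compilers=day 1; ML=day 1.

day 3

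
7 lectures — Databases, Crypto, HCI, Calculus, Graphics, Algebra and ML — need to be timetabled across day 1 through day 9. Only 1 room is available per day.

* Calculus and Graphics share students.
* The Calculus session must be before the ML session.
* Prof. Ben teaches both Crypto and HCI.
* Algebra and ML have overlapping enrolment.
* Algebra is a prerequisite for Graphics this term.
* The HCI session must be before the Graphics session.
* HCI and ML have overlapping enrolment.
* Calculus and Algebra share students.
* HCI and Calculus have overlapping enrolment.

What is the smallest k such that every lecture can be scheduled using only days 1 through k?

The precedence chain requires at least 2 distinct days.
With at most 1 per day and 7 lectures, at least 7 days are needed.
7 works (last occupied day: day 7): for example Graphics=day 3, Calculus=day 4, Crypto=day 7, Databases=day 6, Algebra=day 2, HCI=day 1, ML=day 5.

7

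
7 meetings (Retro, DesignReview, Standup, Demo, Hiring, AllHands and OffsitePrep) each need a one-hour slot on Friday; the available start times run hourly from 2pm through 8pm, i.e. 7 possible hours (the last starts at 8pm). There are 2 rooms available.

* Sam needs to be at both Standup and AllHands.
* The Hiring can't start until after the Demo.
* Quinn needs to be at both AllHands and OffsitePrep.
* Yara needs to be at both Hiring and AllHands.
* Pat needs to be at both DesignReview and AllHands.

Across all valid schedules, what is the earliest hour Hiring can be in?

Precedence pushes Hiring to at least 3pm.
Hiring at 3pm is achievable: DesignReview in 3pm; Retro in 2pm; Standup in 4pm; Hiring in 3pm; AllHands in 5pm; Demo in 2pm; OffsitePrep in 4pm.

3pm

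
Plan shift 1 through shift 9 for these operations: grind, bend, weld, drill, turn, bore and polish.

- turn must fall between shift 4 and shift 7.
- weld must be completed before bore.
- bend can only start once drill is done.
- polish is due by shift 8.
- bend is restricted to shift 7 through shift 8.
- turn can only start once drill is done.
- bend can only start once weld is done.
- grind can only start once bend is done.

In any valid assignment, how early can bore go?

shift 2

Precedence pushes bore to at least shift 2.
bore at shift 2 is achievable: grind in shift 8; drill in shift 1; bore in shift 2; turn in shift 4; weld in shift 1; polish in shift 1; bend in shift 7.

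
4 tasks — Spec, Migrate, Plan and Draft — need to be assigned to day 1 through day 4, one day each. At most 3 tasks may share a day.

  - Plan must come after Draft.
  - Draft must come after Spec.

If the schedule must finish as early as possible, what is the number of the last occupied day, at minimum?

3

The precedence chain requires at least 3 distinct days.
With at most 3 per day and 4 tasks, at least 2 days are needed.
3 works (last occupied day: day 3): for example Draft -> day 2, Spec -> day 1, Plan -> day 3, Migrate -> day 1.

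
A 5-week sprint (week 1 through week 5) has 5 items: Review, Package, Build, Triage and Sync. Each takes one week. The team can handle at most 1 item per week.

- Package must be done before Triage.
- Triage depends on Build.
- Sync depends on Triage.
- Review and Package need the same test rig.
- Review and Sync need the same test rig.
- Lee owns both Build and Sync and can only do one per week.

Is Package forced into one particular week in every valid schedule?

Package can be week 1 (e.g. Review in week 5, Triage in week 3, Build in week 2, Package in week 1, Sync in week 4) or week 2 (e.g. Sync in week 4; Triage in week 3; Build in week 1; Review in week 5; Package in week 2).

No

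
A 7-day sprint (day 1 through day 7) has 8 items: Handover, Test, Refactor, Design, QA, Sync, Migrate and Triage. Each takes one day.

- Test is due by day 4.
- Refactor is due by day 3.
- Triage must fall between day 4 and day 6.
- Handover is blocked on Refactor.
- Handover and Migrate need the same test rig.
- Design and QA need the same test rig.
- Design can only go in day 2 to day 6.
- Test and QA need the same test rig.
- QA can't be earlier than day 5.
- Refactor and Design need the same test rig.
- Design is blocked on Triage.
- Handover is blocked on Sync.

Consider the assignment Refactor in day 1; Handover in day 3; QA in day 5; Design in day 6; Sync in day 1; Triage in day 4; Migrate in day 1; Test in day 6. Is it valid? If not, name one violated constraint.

Refactor is due by day 3 — holds.
Handover and Migrate need the same test rig — holds.
Handover is blocked on Sync — holds.
Design and QA need the same test rig — holds.
Test is due by day 4 — violated.
Handover is blocked on Refactor — holds.
Refactor and Design need the same test rig — holds.
Design is blocked on Triage — holds.
QA can't be earlier than day 5 — holds.
Design can only go in day 2 to day 6 — holds.
Triage must fall between day 4 and day 6 — holds.
Test and QA need the same test rig — holds.

No. Test is due by day 4 is not satisfied.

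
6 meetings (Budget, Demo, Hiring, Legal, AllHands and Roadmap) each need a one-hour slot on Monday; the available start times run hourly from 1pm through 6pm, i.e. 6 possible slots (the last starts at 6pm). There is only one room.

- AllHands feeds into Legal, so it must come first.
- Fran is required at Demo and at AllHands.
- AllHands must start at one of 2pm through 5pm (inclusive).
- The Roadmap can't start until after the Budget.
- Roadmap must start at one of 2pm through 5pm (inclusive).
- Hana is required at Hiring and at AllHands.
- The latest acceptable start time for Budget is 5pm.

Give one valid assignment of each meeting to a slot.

AllHands -> 2pm, Hiring -> 6pm, Demo -> 5pm, Legal -> 4pm, Roadmap -> 3pm, Budget -> 1pm

Checking: AllHands(2pm) before Legal(4pm); Budget(1pm) before Roadmap(3pm); Hiring(6pm) != AllHands(2pm); Demo(5pm) != AllHands(2pm); Roadmap=3pm in [2pm,5pm]; AllHands=2pm in [2pm,5pm]; Budget=1pm in [1pm,5pm]; max 1 per slot (cap 1).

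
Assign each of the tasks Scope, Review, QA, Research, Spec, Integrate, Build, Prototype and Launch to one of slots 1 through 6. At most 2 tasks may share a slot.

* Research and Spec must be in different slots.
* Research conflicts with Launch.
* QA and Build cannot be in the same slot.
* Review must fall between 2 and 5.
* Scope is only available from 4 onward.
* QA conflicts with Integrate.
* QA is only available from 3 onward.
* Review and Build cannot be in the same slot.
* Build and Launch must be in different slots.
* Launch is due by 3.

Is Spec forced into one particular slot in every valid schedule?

No

Spec can be 1 (e.g. Launch in 1, Integrate in 4, Research in 2, QA in 3, Prototype in 3, Review in 2, Build in 5, Spec in 1, Scope in 4) or 2 (e.g. Launch in 1; QA in 3; Integrate in 1; Prototype in 5; Review in 2; Research in 3; Spec in 2; Scope in 4; Build in 4).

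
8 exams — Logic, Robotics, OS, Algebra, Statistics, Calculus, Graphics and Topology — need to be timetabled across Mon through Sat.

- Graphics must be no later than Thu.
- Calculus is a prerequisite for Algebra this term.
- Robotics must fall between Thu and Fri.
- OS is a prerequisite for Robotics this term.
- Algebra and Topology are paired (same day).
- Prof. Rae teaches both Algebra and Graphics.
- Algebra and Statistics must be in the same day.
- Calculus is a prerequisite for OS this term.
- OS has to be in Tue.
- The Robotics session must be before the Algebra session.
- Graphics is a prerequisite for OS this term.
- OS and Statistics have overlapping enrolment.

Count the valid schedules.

Splitting on Robotics: it can be Thu (12), Fri (6). Listing each branch's schedules as (Logic, OS, Algebra, Statistics, Calculus, Graphics, Topology):
Robotics=Thu: (Mon,Tue,Fri,Fri,Mon,Mon,Fri) (Mon,Tue,Sat,Sat,Mon,Mon,Sat) (Tue,Tue,Fri,Fri,Mon,Mon,Fri) (Tue,Tue,Sat,Sat,Mon,Mon,Sat) (Wed,Tue,Fri,Fri,Mon,Mon,Fri) (Wed,Tue,Sat,Sat,Mon,Mon,Sat) (Thu,Tue,Fri,Fri,Mon,Mon,Fri) (Thu,Tue,Sat,Sat,Mon,Mon,Sat) (Fri,Tue,Fri,Fri,Mon,Mon,Fri) (Fri,Tue,Sat,Sat,Mon,Mon,Sat) (Sat,Tue,Fri,Fri,Mon,Mon,Fri) (Sat,Tue,Sat,Sat,Mon,Mon,Sat) — 12.
Robotics=Fri: (Mon,Tue,Sat,Sat,Mon,Mon,Sat) (Tue,Tue,Sat,Sat,Mon,Mon,Sat) (Wed,Tue,Sat,Sat,Mon,Mon,Sat) (Thu,Tue,Sat,Sat,Mon,Mon,Sat) (Fri,Tue,Sat,Sat,Mon,Mon,Sat) (Sat,Tue,Sat,Sat,Mon,Mon,Sat) — 6.
Summing: 12 + 6 = 18.

18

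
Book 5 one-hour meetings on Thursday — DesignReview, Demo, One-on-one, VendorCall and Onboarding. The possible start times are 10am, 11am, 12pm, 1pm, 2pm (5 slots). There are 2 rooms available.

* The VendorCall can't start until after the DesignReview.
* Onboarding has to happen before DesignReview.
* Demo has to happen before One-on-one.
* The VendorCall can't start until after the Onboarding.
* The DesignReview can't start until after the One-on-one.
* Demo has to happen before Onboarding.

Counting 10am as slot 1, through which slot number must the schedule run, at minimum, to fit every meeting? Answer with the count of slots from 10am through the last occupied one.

4 slots

The precedence chain requires at least 4 distinct slots.
With at most 2 per slot and 5 meetings, at least 3 slots are needed.
4 works (last occupied slot: 1pm): for example One-on-one in 11am; Onboarding in 11am; DesignReview in 12pm; VendorCall in 1pm; Demo in 10am.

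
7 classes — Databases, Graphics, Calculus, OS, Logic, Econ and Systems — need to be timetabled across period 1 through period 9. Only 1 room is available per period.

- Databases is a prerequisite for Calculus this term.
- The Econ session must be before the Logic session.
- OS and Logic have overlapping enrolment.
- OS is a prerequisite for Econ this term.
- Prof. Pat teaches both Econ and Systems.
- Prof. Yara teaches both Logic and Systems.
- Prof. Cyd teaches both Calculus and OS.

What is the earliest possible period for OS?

period 1

Downstream work caps OS at period 7.
OS at period 1 is achievable: Databases in period 3, Graphics in period 6, Calculus in period 4, Econ in period 2, Logic in period 5, Systems in period 7, OS in period 1.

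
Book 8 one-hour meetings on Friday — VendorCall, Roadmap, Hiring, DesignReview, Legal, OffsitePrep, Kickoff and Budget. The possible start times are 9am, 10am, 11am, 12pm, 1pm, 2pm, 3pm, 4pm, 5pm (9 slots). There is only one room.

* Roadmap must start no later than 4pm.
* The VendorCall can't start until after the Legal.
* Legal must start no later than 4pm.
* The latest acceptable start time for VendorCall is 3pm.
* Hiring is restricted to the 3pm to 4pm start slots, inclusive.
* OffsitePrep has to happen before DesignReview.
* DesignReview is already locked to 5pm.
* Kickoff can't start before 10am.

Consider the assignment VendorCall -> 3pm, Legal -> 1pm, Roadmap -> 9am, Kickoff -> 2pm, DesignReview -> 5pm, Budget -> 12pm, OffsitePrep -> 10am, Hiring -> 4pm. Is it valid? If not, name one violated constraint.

Kickoff can't start before 10am — holds.
Legal must start no later than 4pm — holds.
The VendorCall can't start until after the Legal — holds.
DesignReview is already locked to 5pm — holds.
OffsitePrep has to happen before DesignReview — holds.
There is only one room — holds.
Hiring is restricted to the 3pm to 4pm start slots, inclusive — holds.
Roadmap must start no later than 4pm — holds.
The latest acceptable start time for VendorCall is 3pm — holds.

Yes, all constraints hold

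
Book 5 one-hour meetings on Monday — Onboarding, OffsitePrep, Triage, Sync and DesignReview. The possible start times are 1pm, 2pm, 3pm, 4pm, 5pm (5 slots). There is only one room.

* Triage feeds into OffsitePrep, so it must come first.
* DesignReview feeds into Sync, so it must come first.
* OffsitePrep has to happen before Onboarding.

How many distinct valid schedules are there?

Splitting on Onboarding: it can be 3pm (1), 4pm (3), 5pm (6). Listing each branch's schedules as (OffsitePrep, Triage, Sync, DesignReview):
Onboarding=3pm: (2pm,1pm,5pm,4pm) — 1.
Onboarding=4pm: (2pm,1pm,5pm,3pm) (3pm,1pm,5pm,2pm) (3pm,2pm,5pm,1pm) — 3.
Onboarding=5pm: (2pm,1pm,4pm,3pm) (3pm,1pm,4pm,2pm) (3pm,2pm,4pm,1pm) (4pm,1pm,3pm,2pm) (4pm,2pm,3pm,1pm) (4pm,3pm,2pm,1pm) — 6.
Summing: 1 + 3 + 6 = 10.

10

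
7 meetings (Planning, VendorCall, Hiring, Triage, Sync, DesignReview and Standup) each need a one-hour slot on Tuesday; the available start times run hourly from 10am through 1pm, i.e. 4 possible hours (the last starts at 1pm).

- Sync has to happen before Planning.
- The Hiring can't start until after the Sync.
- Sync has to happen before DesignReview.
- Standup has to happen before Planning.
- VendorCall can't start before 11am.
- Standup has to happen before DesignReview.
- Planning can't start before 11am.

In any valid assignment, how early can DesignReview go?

11am

Precedence pushes DesignReview to at least 11am.
DesignReview at 11am is achievable: Hiring=11am; DesignReview=11am; VendorCall=11am; Sync=10am; Triage=10am; Planning=11am; Standup=10am.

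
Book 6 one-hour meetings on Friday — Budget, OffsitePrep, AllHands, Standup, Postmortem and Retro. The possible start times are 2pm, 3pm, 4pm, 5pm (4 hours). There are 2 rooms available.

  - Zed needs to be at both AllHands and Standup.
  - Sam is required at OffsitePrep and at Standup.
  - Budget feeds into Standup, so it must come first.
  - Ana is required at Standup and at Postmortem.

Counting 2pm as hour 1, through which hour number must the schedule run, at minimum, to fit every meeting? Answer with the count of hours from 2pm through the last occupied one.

3 hours

The precedence chain requires at least 2 distinct hours.
With at most 2 per hour and 6 meetings, at least 3 hours are needed.
3 works (last occupied hour: 4pm): for example Budget in 2pm, Postmortem in 4pm, Retro in 3pm, Standup in 3pm, AllHands in 4pm, OffsitePrep in 2pm.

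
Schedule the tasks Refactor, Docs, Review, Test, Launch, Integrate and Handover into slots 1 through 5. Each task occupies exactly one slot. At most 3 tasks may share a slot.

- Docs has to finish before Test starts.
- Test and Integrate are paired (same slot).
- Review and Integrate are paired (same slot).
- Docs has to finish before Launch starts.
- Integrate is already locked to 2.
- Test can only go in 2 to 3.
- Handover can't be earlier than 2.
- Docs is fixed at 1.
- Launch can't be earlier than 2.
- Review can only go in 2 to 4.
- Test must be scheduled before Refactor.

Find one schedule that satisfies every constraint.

Handover in 3; Launch in 3; Docs in 1; Refactor in 3; Test in 2; Integrate in 2; Review in 2

Checking: Docs(1) before Launch(3); Test(2) before Refactor(3); Docs(1) before Test(2); Review = Integrate = 2; Test = Integrate = 2; Launch=3 in [2,5]; Test=2 in [2,3]; Review=2 in [2,4]; Handover=3 in [2,5]; Docs=1 in [1,1]; Integrate=2 in [2,2]; max 3 per slot (cap 3).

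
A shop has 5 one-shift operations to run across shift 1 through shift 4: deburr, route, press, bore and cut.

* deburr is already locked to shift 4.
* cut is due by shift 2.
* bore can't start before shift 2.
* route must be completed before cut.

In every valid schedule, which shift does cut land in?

Precedence pushes cut to at least shift 2; cut's own window allows nothing later than shift 2.
So cut is pinned to shift 2.

shift 2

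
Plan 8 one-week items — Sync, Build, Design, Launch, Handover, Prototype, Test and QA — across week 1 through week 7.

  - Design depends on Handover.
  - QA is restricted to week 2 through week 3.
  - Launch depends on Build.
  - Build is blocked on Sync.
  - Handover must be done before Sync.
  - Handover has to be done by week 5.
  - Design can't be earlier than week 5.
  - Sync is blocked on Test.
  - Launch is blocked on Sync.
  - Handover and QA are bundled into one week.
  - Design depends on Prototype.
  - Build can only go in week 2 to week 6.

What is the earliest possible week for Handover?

week 2

Handover must be in the same week as QA, which can't be before week 2, so Handover is at least week 2; Handover's own window allows nothing later than week 5; Handover must be in the same week as QA, which can't be after week 3, so Handover is at most week 3.
Handover at week 2 is achievable: Launch in week 5, Prototype in week 1, Test in week 1, Sync in week 3, Handover in week 2, QA in week 2, Design in week 5, Build in week 4.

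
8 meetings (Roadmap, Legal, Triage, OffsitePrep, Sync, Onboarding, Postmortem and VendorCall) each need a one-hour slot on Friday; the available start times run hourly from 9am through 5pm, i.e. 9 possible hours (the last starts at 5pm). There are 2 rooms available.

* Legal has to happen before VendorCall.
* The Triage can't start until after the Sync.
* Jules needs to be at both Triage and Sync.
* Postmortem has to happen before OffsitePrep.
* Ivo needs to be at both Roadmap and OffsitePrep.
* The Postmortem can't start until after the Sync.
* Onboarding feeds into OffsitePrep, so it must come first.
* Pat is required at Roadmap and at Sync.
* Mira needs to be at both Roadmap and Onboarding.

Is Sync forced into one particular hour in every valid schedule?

Sync can be 9am (e.g. OffsitePrep in 11am; Onboarding in 10am; Postmortem in 10am; Sync in 9am; Legal in 9am; Triage in 11am; VendorCall in 12pm; Roadmap in 12pm) or 10am (e.g. Roadmap in 1pm, OffsitePrep in 12pm, VendorCall in 10am, Triage in 11am, Onboarding in 9am, Legal in 9am, Postmortem in 11am, Sync in 10am).

No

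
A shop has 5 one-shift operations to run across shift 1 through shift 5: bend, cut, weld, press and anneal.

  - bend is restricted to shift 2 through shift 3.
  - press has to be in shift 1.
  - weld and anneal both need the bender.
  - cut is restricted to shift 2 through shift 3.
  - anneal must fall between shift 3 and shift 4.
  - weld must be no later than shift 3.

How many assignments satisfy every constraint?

20

Splitting on bend: it can be shift 2 (10), shift 3 (10). Listing each branch's schedules as (cut, weld, press, anneal) by shift number:
bend=shift 2: (2,1,1,3) (2,1,1,4) (2,2,1,3) (2,2,1,4) (2,3,1,4) (3,1,1,3) (3,1,1,4) (3,2,1,3) (3,2,1,4) (3,3,1,4) — 10.
bend=shift 3: (2,1,1,3) (2,1,1,4) (2,2,1,3) (2,2,1,4) (2,3,1,4) (3,1,1,3) (3,1,1,4) (3,2,1,3) (3,2,1,4) (3,3,1,4) — 10.
Summing: 10 + 10 = 20.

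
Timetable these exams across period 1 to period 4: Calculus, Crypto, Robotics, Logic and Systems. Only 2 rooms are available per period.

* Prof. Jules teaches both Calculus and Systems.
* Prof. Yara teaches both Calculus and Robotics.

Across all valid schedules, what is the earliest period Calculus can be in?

Calculus at period 1 is achievable: Calculus=period 1; Robotics=period 2; Systems=period 3; Logic=period 2; Crypto=period 1.

period 1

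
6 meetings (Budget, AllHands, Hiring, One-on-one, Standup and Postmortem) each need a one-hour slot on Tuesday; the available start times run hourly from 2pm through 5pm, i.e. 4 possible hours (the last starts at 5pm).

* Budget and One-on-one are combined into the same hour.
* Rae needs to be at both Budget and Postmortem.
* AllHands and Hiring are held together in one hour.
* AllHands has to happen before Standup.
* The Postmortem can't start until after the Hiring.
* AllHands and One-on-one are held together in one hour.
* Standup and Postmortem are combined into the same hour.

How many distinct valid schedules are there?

Splitting on Budget: it can be 2pm (3), 3pm (2), 4pm (1). Listing each branch's schedules as (AllHands, Hiring, One-on-one, Standup, Postmortem):
Budget=2pm: (2pm,2pm,2pm,3pm,3pm) (2pm,2pm,2pm,4pm,4pm) (2pm,2pm,2pm,5pm,5pm) — 3.
Budget=3pm: (3pm,3pm,3pm,4pm,4pm) (3pm,3pm,3pm,5pm,5pm) — 2.
Budget=4pm: (4pm,4pm,4pm,5pm,5pm) — 1.
Summing: 3 + 2 + 1 = 6.

6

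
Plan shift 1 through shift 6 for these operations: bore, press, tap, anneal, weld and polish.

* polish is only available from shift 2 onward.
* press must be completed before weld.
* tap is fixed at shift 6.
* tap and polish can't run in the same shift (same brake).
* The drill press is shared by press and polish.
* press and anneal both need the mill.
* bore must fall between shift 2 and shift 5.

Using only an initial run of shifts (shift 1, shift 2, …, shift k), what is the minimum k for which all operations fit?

The precedence chain requires at least 2 distinct shifts.
tap can't be placed before shift 6, so the schedule must run through at least shift 6.
6 works (last occupied shift: shift 6): for example weld -> shift 2; polish -> shift 2; tap -> shift 6; press -> shift 1; anneal -> shift 2; bore -> shift 2.

6 shifts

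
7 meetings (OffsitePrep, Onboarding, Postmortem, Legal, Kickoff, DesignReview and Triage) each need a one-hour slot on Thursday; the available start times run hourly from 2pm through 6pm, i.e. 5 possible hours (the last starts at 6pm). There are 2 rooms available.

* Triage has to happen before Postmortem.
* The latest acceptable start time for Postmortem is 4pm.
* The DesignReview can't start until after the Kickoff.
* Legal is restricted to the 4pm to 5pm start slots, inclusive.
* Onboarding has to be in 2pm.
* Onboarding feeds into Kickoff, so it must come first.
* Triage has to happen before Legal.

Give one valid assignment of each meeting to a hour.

DesignReview=4pm; Legal=4pm; Triage=2pm; Kickoff=3pm; Postmortem=3pm; Onboarding=2pm; OffsitePrep=5pm

Checking: Triage(2pm) before Legal(4pm); Triage(2pm) before Postmortem(3pm); Onboarding(2pm) before Kickoff(3pm); Kickoff(3pm) before DesignReview(4pm); Onboarding=2pm in [2pm,2pm]; Postmortem=3pm in [2pm,4pm]; Legal=4pm in [4pm,5pm]; max 2 per hour (cap 2).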